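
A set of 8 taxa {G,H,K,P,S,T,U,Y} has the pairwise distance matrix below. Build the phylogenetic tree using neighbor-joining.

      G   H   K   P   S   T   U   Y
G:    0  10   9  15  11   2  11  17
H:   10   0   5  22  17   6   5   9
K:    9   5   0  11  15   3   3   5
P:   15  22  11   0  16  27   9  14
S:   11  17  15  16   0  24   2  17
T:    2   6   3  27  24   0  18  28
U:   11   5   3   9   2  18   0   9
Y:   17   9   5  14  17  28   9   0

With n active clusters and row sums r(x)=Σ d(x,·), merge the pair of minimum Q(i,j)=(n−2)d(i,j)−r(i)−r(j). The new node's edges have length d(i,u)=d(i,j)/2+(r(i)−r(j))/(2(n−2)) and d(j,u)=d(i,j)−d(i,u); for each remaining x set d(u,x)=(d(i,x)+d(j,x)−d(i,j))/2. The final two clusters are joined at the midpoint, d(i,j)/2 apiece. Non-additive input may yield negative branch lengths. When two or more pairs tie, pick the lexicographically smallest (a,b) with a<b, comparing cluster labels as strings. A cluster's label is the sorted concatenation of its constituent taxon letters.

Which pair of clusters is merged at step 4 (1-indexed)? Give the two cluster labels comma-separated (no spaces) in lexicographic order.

step 1: merge (G,T) at d=2, Q=-171; branch lengths G→-7/4, T→15/4; new cluster GT
  updated: d(GT,H)=7, d(GT,K)=5, d(GT,P)=20, d(GT,S)=33/2, d(GT,U)=27/2, d(GT,Y)=43/2
step 2: merge (S,U) at d=2, Q=-115; branch lengths S→26/5, U→-16/5; new cluster SU
  updated: d(GT,SU)=14, d(H,SU)=10, d(K,SU)=8, d(P,SU)=23/2, d(SU,Y)=12
step 3: merge (GT,H) at d=7, Q=-185/2; branch lengths GT→85/16, H→27/16; new cluster GHT
  updated: d(GHT,K)=3/2, d(GHT,P)=35/2, d(GHT,SU)=17/2, d(GHT,Y)=47/4
step 4: merge (GHT,K) at d=3/2, Q=-241/4; branch lengths GHT→73/24, K→-37/24; new cluster GHKT
  updated: d(GHKT,P)=27/2, d(GHKT,SU)=15/2, d(GHKT,Y)=61/8
step 5: merge (GHKT,Y) at d=61/8, Q=-47; branch lengths GHKT→41/16, Y→81/16; new cluster GHKTY
  updated: d(GHKTY,P)=159/16, d(GHKTY,SU)=95/16
step 6: merge (GHKTY,P) at d=159/16, Q=-219/8; branch lengths GHKTY→35/16, P→31/4; new cluster GHKPTY
  updated: d(GHKPTY,SU)=15/4
step 7: merge (GHKPTY,SU) at d=15/4; branch lengths GHKPTY→15/8, SU→15/8; new cluster GHKPSTUY
final tree: ((((((G:-7/4,T:15/4):85/16,H:27/16):73/24,K:-37/24):41/16,Y:81/16):35/16,P:31/4):15/8,(S:26/5,U:-16/5):15/8)
total length: 541/16

GHT,K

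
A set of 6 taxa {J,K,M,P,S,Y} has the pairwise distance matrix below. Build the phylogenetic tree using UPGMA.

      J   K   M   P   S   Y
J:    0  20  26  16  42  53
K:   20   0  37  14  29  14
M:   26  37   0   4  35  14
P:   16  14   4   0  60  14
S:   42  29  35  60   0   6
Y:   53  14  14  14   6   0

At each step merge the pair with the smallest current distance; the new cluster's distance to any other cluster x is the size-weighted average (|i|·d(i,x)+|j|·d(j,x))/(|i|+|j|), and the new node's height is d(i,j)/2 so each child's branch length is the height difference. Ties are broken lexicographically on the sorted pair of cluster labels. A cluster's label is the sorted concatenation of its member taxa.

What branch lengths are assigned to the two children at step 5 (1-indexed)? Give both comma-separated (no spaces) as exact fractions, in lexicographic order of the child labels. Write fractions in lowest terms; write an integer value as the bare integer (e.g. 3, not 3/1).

1. join M+P (d=4) ⇒ MP; edges |M|=2, |P|=2
  updated: d(J,MP)=21, d(K,MP)=51/2, d(MP,S)=95/2, d(MP,Y)=14
2. join S+Y (d=6) ⇒ SY; edges |S|=3, |Y|=3
  updated: d(J,SY)=95/2, d(K,SY)=43/2, d(MP,SY)=123/4
3. join J+K (d=20) ⇒ JK; edges |J|=10, |K|=10
  updated: d(JK,MP)=93/4, d(JK,SY)=69/2
4. join JK+MP (d=93/4) ⇒ JKMP; edges |JK|=13/8, |MP|=77/8
  updated: d(JKMP,SY)=261/8
5. join JKMP+SY (d=261/8) ⇒ JKMPSY; edges |JKMP|=75/16, |SY|=213/16
final tree: (((J:10,K:10):13/8,(M:2,P:2):77/8):75/16,(S:3,Y:3):213/16)
total length: 237/4

75/16,213/16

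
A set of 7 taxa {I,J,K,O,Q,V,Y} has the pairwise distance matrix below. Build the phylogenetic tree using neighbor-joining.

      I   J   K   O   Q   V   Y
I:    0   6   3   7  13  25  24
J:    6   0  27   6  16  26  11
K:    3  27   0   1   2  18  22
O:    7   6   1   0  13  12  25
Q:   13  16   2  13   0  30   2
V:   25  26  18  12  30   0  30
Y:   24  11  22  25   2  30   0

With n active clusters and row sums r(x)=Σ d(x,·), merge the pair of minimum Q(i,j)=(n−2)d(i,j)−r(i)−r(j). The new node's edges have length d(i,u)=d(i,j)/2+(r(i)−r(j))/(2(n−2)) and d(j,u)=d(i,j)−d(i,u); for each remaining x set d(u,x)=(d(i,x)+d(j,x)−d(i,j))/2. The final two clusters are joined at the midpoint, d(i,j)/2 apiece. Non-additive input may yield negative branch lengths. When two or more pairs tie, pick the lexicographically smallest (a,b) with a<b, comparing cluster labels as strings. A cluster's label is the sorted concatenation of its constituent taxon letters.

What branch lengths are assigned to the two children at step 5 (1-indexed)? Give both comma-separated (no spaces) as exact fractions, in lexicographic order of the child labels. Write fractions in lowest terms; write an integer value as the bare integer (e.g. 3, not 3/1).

1. join Q+Y (d=2, Q=-180) ⇒ QY; edges |Q|=-14/5, |Y|=24/5
  updated: d(I,QY)=35/2, d(J,QY)=25/2, d(K,QY)=11, d(O,QY)=18, d(QY,V)=29
2. join J+QY (d=25/2, Q=-231/2) ⇒ JQY; edges |J|=79/16, |QY|=121/16
  updated: d(I,JQY)=11/2, d(JQY,K)=51/4, d(JQY,O)=23/4, d(JQY,V)=85/4
3. join I+JQY (d=11/2, Q=-277/4) ⇒ IJQY; edges |I|=47/24, |JQY|=85/24
  updated: d(IJQY,K)=41/8, d(IJQY,O)=29/8, d(IJQY,V)=163/8
4. join IJQY+K (d=41/8, Q=-43) ⇒ IJKQY; edges |IJQY|=61/16, |K|=21/16
  updated: d(IJKQY,O)=-1/4, d(IJKQY,V)=133/8
5. join IJKQY+O (d=-1/4, Q=-227/8) ⇒ IJKOQY; edges |IJKQY|=35/16, |O|=-39/16
  updated: d(IJKOQY,V)=231/16
6. join IJKOQY+V (d=231/16) ⇒ IJKOQVY; edges |IJKOQY|=231/32, |V|=231/32
final tree: ((((I:47/24,(J:79/16,(Q:-14/5,Y:24/5):121/16):85/24):61/16,K:21/16):35/16,O:-39/16):231/32,V:231/32)
total length: 629/16

35/16,-39/16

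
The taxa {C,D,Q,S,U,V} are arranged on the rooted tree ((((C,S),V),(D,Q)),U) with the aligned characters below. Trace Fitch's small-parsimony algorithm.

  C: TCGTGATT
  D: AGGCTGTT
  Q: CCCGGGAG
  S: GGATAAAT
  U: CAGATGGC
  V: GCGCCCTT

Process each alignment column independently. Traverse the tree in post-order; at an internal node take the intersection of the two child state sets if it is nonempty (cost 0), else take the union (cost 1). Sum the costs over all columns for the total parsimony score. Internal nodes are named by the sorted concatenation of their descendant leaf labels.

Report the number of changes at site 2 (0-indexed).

2

CS@0: {T} ∪ {G} = {G,T} (union, +1)
CSV@0: {G,T} ∩ {G} = {G} (intersection, +0)
DQ@0: {A} ∪ {C} = {A,C} (union, +1)
CDQSV@0: {G} ∪ {A,C} = {A,C,G} (union, +1)
CDQSUV@0: {A,C,G} ∩ {C} = {C} (intersection, +0)
CS@1: {C} ∪ {G} = {C,G} (union, +1)
CSV@1: {C,G} ∩ {C} = {C} (intersection, +0)
DQ@1: {G} ∪ {C} = {C,G} (union, +1)
CDQSV@1: {C} ∩ {C,G} = {C} (intersection, +0)
CDQSUV@1: {C} ∪ {A} = {A,C} (union, +1)
CS@2: {G} ∪ {A} = {A,G} (union, +1)
CSV@2: {A,G} ∩ {G} = {G} (intersection, +0)
DQ@2: {G} ∪ {C} = {C,G} (union, +1)
CDQSV@2: {G} ∩ {C,G} = {G} (intersection, +0)
CDQSUV@2: {G} ∩ {G} = {G} (intersection, +0)
CS@3: {T} ∩ {T} = {T} (intersection, +0)
CSV@3: {T} ∪ {C} = {C,T} (union, +1)
DQ@3: {C} ∪ {G} = {C,G} (union, +1)
CDQSV@3: {C,T} ∩ {C,G} = {C} (intersection, +0)
CDQSUV@3: {C} ∪ {A} = {A,C} (union, +1)
CS@4: {G} ∪ {A} = {A,G} (union, +1)
CSV@4: {A,G} ∪ {C} = {A,C,G} (union, +1)
DQ@4: {T} ∪ {G} = {G,T} (union, +1)
CDQSV@4: {A,C,G} ∩ {G,T} = {G} (intersection, +0)
CDQSUV@4: {G} ∪ {T} = {G,T} (union, +1)
CS@5: {A} ∩ {A} = {A} (intersection, +0)
CSV@5: {A} ∪ {C} = {A,C} (union, +1)
DQ@5: {G} ∩ {G} = {G} (intersection, +0)
CDQSV@5: {A,C} ∪ {G} = {A,C,G} (union, +1)
CDQSUV@5: {A,C,G} ∩ {G} = {G} (intersection, +0)
CS@6: {T} ∪ {A} = {A,T} (union, +1)
CSV@6: {A,T} ∩ {T} = {T} (intersection, +0)
DQ@6: {T} ∪ {A} = {A,T} (union, +1)
CDQSV@6: {T} ∩ {A,T} = {T} (intersection, +0)
CDQSUV@6: {T} ∪ {G} = {G,T} (union, +1)
CS@7: {T} ∩ {T} = {T} (intersection, +0)
CSV@7: {T} ∩ {T} = {T} (intersection, +0)
DQ@7: {T} ∪ {G} = {G,T} (union, +1)
CDQSV@7: {T} ∩ {G,T} = {T} (intersection, +0)
CDQSUV@7: {T} ∪ {C} = {C,T} (union, +1)
per-site changes: [3, 3, 2, 3, 4, 2, 3, 2]; total = 22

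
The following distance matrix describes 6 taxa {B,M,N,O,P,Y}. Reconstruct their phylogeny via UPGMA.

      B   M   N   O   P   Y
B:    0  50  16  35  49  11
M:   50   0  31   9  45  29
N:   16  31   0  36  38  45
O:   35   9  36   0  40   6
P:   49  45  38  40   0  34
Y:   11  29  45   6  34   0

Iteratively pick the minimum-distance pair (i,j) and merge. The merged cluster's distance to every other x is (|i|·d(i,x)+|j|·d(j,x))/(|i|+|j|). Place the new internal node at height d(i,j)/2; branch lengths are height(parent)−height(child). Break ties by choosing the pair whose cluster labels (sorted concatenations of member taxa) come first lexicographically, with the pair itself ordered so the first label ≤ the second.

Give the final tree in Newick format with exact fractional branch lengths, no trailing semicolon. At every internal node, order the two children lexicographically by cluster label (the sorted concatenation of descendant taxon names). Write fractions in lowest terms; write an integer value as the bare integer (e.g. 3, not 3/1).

iteration 1: select O,Y (d=6); attach at lengths (3, 3); label the merged cluster OY
  updated: d(B,OY)=23, d(M,OY)=19, d(N,OY)=81/2, d(OY,P)=37
iteration 2: select B,N (d=16); attach at lengths (8, 8); label the merged cluster BN
  updated: d(BN,M)=81/2, d(BN,OY)=127/4, d(BN,P)=87/2
iteration 3: select M,OY (d=19); attach at lengths (19/2, 13/2); label the merged cluster MOY
  updated: d(BN,MOY)=104/3, d(MOY,P)=119/3
iteration 4: select BN,MOY (d=104/3); attach at lengths (28/3, 47/6); label the merged cluster BMNOY
  updated: d(BMNOY,P)=206/5
iteration 5: select BMNOY,P (d=206/5); attach at lengths (49/15, 103/5); label the merged cluster BMNOPY
final tree: (((B:8,N:8):28/3,(M:19/2,(O:3,Y:3):13/2):47/6):49/15,P:103/5)
total length: 2371/30

(((B:8,N:8):28/3,(M:19/2,(O:3,Y:3):13/2):47/6):49/15,P:103/5)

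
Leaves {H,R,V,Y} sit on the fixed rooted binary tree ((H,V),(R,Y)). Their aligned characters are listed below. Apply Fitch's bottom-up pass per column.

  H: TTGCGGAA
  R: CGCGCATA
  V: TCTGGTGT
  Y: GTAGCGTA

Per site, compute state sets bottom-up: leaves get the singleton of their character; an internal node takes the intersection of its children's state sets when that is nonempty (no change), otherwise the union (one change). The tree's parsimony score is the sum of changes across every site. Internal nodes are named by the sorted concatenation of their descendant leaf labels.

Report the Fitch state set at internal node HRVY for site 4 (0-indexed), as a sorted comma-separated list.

[col 0] HV: children H:{T}, V:{T} ∩→ {T}; cost 0
[col 0] RY: children R:{C}, Y:{G} ∪→ {C,G}; cost 1
[col 0] HRVY: children HV:{T}, RY:{C,G} ∪→ {C,G,T}; cost 1
[col 1] HV: children H:{T}, V:{C} ∪→ {C,T}; cost 1
[col 1] RY: children R:{G}, Y:{T} ∪→ {G,T}; cost 1
[col 1] HRVY: children HV:{C,T}, RY:{G,T} ∩→ {T}; cost 0
[col 2] HV: children H:{G}, V:{T} ∪→ {G,T}; cost 1
[col 2] RY: children R:{C}, Y:{A} ∪→ {A,C}; cost 1
[col 2] HRVY: children HV:{G,T}, RY:{A,C} ∪→ {A,C,G,T}; cost 1
[col 3] HV: children H:{C}, V:{G} ∪→ {C,G}; cost 1
[col 3] RY: children R:{G}, Y:{G} ∩→ {G}; cost 0
[col 3] HRVY: children HV:{C,G}, RY:{G} ∩→ {G}; cost 0
[col 4] HV: children H:{G}, V:{G} ∩→ {G}; cost 0
[col 4] RY: children R:{C}, Y:{C} ∩→ {C}; cost 0
[col 4] HRVY: children HV:{G}, RY:{C} ∪→ {C,G}; cost 1
[col 5] HV: children H:{G}, V:{T} ∪→ {G,T}; cost 1
[col 5] RY: children R:{A}, Y:{G} ∪→ {A,G}; cost 1
[col 5] HRVY: children HV:{G,T}, RY:{A,G} ∩→ {G}; cost 0
[col 6] HV: children H:{A}, V:{G} ∪→ {A,G}; cost 1
[col 6] RY: children R:{T}, Y:{T} ∩→ {T}; cost 0
[col 6] HRVY: children HV:{A,G}, RY:{T} ∪→ {A,G,T}; cost 1
[col 7] HV: children H:{A}, V:{T} ∪→ {A,T}; cost 1
[col 7] RY: children R:{A}, Y:{A} ∩→ {A}; cost 0
[col 7] HRVY: children HV:{A,T}, RY:{A} ∩→ {A}; cost 0
per-site changes: [2, 2, 3, 1, 1, 2, 2, 1]; total = 14

C,G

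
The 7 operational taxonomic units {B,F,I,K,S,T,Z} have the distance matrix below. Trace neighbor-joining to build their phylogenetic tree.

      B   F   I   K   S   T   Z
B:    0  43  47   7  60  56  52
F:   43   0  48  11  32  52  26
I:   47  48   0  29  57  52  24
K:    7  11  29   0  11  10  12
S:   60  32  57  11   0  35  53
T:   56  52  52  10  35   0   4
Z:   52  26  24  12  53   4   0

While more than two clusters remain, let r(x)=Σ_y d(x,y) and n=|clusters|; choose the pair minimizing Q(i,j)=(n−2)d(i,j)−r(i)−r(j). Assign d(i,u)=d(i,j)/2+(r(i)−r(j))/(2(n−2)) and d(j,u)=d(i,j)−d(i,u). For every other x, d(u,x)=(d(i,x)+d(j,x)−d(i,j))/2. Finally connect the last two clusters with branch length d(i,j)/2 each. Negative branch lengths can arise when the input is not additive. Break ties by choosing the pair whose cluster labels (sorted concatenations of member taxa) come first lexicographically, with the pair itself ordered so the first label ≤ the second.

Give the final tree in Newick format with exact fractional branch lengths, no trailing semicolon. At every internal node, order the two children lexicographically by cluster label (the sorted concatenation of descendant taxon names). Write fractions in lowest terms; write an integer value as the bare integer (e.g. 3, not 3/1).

1. join T+Z (d=4, Q=-360) ⇒ TZ; edges |T|=29/5, |Z|=-9/5
  updated: d(B,TZ)=52, d(F,TZ)=37, d(I,TZ)=36, d(K,TZ)=9, d(S,TZ)=42
2. join I+TZ (d=36, Q=-249) ⇒ ITZ; edges |I|=185/8, |TZ|=103/8
  updated: d(B,ITZ)=63/2, d(F,ITZ)=49/2, d(ITZ,K)=1, d(ITZ,S)=63/2
3. join B+K (d=7, Q=-301/2) ⇒ BK; edges |B|=265/12, |K|=-181/12
  updated: d(BK,F)=47/2, d(BK,ITZ)=51/4, d(BK,S)=32
4. join BK+ITZ (d=51/4, Q=-223/2) ⇒ BIKTZ; edges |BK|=25/4, |ITZ|=13/2
  updated: d(BIKTZ,F)=141/8, d(BIKTZ,S)=203/8
5. join BIKTZ+F (d=141/8, Q=-75) ⇒ BFIKTZ; edges |BIKTZ|=11/2, |F|=97/8
  updated: d(BFIKTZ,S)=159/8
6. join BFIKTZ+S (d=159/8) ⇒ BFIKSTZ; edges |BFIKTZ|=159/16, |S|=159/16
final tree: ((((B:265/12,K:-181/12):25/4,(I:185/8,(T:29/5,Z:-9/5):103/8):13/2):11/2,F:97/8):159/16,S:159/16)
total length: 389/4

((((B:265/12,K:-181/12):25/4,(I:185/8,(T:29/5,Z:-9/5):103/8):13/2):11/2,F:97/8):159/16,S:159/16)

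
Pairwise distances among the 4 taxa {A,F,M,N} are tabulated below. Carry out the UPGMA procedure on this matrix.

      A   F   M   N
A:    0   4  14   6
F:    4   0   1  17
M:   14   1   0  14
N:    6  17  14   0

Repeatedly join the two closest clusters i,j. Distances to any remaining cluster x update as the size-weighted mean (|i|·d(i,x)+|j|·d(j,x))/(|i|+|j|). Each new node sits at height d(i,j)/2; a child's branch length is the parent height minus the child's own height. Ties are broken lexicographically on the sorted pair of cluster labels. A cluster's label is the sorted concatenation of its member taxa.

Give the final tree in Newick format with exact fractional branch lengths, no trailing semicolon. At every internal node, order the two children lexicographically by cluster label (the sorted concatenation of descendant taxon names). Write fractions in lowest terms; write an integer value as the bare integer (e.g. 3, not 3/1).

((A:3,N:3):25/8,(F:1/2,M:1/2):45/8)

iteration 1: select F,M (d=1); attach at lengths (1/2, 1/2); label the merged cluster FM
  updated: d(A,FM)=9, d(FM,N)=31/2
iteration 2: select A,N (d=6); attach at lengths (3, 3); label the merged cluster AN
  updated: d(AN,FM)=49/4
iteration 3: select AN,FM (d=49/4); attach at lengths (25/8, 45/8); label the merged cluster AFMN
final tree: ((A:3,N:3):25/8,(F:1/2,M:1/2):45/8)
total length: 63/4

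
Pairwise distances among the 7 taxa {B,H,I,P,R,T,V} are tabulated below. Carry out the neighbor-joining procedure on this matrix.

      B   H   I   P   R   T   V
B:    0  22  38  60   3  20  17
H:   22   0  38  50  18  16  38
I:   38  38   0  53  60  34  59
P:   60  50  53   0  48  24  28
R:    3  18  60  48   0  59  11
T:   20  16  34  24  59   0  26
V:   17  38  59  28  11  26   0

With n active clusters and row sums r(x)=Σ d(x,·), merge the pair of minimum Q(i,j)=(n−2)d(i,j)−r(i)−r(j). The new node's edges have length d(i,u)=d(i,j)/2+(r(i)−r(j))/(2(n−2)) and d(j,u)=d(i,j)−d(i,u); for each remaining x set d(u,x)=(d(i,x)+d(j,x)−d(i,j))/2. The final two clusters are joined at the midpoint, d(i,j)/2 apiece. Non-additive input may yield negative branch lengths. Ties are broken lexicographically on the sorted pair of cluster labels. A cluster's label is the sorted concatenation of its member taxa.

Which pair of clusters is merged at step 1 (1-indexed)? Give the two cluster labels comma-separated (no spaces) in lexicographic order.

B,R

step 1: merge (B,R) at d=3, Q=-344; branch lengths B→-12/5, R→27/5; new cluster BR
  updated: d(BR,H)=37/2, d(BR,I)=95/2, d(BR,P)=105/2, d(BR,T)=38, d(BR,V)=25/2
step 2: merge (BR,V) at d=25/2, Q=-565/2; branch lengths BR→111/16, V→89/16; new cluster BRV
  updated: d(BRV,H)=22, d(BRV,I)=47, d(BRV,P)=34, d(BRV,T)=103/4
step 3: merge (BRV,H) at d=22, Q=-755/4; branch lengths BRV→275/24, H→253/24; new cluster BHRV
  updated: d(BHRV,I)=63/2, d(BHRV,P)=31, d(BHRV,T)=79/8
step 4: merge (BHRV,I) at d=63/2, Q=-1023/8; branch lengths BHRV→135/32, I→873/32; new cluster BHIRV
  updated: d(BHIRV,P)=105/4, d(BHIRV,T)=99/16
step 5: merge (BHIRV,P) at d=105/4, Q=-903/16; branch lengths BHIRV→135/32, P→705/32; new cluster BHIPRV
  updated: d(BHIPRV,T)=63/32
step 6: merge (BHIPRV,T) at d=63/32; branch lengths BHIPRV→63/64, T→63/64; new cluster BHIPRTV
final tree: ((((((B:-12/5,R:27/5):111/16,V:89/16):275/24,H:253/24):135/32,I:873/32):135/32,P:705/32):63/64,T:63/64)
total length: 3111/32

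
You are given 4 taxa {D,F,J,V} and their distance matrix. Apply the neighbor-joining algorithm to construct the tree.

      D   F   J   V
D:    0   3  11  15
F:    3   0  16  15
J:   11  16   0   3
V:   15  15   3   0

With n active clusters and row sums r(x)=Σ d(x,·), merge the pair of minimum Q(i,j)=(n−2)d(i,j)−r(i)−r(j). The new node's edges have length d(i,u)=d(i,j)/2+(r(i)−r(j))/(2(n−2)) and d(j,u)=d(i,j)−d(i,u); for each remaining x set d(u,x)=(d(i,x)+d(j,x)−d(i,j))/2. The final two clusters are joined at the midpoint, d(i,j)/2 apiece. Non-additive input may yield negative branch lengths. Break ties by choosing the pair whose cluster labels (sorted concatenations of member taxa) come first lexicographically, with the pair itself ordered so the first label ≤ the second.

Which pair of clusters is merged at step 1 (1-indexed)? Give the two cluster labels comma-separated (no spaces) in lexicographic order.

D,F

1. join D+F (d=3, Q=-57) ⇒ DF; edges |D|=1/4, |F|=11/4
  updated: d(DF,J)=12, d(DF,V)=27/2
2. join DF+J (d=12, Q=-57/2) ⇒ DFJ; edges |DF|=45/4, |J|=3/4
  updated: d(DFJ,V)=9/4
3. join DFJ+V (d=9/4) ⇒ DFJV; edges |DFJ|=9/8, |V|=9/8
final tree: (((D:1/4,F:11/4):45/4,J:3/4):9/8,V:9/8)
total length: 69/4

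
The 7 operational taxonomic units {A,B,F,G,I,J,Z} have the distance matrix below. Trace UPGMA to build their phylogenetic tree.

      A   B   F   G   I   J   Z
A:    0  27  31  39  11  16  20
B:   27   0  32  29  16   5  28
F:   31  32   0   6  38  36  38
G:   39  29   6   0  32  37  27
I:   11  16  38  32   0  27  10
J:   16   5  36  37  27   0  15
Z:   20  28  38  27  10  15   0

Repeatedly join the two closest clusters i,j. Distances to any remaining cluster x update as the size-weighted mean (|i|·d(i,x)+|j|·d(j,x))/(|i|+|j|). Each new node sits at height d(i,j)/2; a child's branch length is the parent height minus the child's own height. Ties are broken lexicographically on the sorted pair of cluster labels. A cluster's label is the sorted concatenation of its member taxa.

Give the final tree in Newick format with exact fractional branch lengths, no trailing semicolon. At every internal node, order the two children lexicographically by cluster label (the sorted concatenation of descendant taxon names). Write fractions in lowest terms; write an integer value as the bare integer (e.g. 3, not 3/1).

1. join B+J (d=5) ⇒ BJ; edges |B|=5/2, |J|=5/2
  updated: d(A,BJ)=43/2, d(BJ,F)=34, d(BJ,G)=33, d(BJ,I)=43/2, d(BJ,Z)=43/2
2. join F+G (d=6) ⇒ FG; edges |F|=3, |G|=3
  updated: d(A,FG)=35, d(BJ,FG)=67/2, d(FG,I)=35, d(FG,Z)=65/2
3. join I+Z (d=10) ⇒ IZ; edges |I|=5, |Z|=5
  updated: d(A,IZ)=31/2, d(BJ,IZ)=43/2, d(FG,IZ)=135/4
4. join A+IZ (d=31/2) ⇒ AIZ; edges |A|=31/4, |IZ|=11/4
  updated: d(AIZ,BJ)=43/2, d(AIZ,FG)=205/6
5. join AIZ+BJ (d=43/2) ⇒ ABIJZ; edges |AIZ|=3, |BJ|=33/4
  updated: d(ABIJZ,FG)=339/10
6. join ABIJZ+FG (d=339/10) ⇒ ABFGIJZ; edges |ABIJZ|=31/5, |FG|=279/20
final tree: (((A:31/4,(I:5,Z:5):11/4):3,(B:5/2,J:5/2):33/4):31/5,(F:3,G:3):279/20)
total length: 629/10

(((A:31/4,(I:5,Z:5):11/4):3,(B:5/2,J:5/2):33/4):31/5,(F:3,G:3):279/20)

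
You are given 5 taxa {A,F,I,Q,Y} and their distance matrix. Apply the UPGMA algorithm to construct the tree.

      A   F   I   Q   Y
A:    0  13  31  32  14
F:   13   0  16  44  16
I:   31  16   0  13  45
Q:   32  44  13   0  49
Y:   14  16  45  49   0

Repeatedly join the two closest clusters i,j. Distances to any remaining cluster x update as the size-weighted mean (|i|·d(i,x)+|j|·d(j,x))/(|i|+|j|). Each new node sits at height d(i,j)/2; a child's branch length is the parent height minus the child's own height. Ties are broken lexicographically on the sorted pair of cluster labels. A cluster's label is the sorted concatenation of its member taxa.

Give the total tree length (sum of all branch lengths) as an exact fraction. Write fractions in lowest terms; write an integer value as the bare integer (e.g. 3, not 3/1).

iteration 1: select A,F (d=13); attach at lengths (13/2, 13/2); label the merged cluster AF
  updated: d(AF,I)=47/2, d(AF,Q)=38, d(AF,Y)=15
iteration 2: select I,Q (d=13); attach at lengths (13/2, 13/2); label the merged cluster IQ
  updated: d(AF,IQ)=123/4, d(IQ,Y)=47
iteration 3: select AF,Y (d=15); attach at lengths (1, 15/2); label the merged cluster AFY
  updated: d(AFY,IQ)=217/6
iteration 4: select AFY,IQ (d=217/6); attach at lengths (127/12, 139/12); label the merged cluster AFIQY
final tree: (((A:13/2,F:13/2):1,Y:15/2):127/12,(I:13/2,Q:13/2):139/12)
total length: 170/3

170/3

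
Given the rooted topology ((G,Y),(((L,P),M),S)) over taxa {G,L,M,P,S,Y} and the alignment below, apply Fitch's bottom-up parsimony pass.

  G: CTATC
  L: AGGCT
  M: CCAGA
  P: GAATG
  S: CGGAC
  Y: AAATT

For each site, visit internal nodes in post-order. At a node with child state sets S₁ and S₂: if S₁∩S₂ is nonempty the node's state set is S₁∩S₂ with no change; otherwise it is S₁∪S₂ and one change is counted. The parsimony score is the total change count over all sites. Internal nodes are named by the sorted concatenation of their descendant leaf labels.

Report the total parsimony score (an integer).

16

site 0, node GY: G={C} ∪ Y={A} → {A,C} (+1)
site 0, node LP: L={A} ∪ P={G} → {A,G} (+1)
site 0, node LMP: LP={A,G} ∪ M={C} → {A,C,G} (+1)
site 0, node LMPS: LMP={A,C,G} ∩ S={C} → {C} (+0)
site 0, node GLMPSY: GY={A,C} ∩ LMPS={C} → {C} (+0)
site 1, node GY: G={T} ∪ Y={A} → {A,T} (+1)
site 1, node LP: L={G} ∪ P={A} → {A,G} (+1)
site 1, node LMP: LP={A,G} ∪ M={C} → {A,C,G} (+1)
site 1, node LMPS: LMP={A,C,G} ∩ S={G} → {G} (+0)
site 1, node GLMPSY: GY={A,T} ∪ LMPS={G} → {A,G,T} (+1)
site 2, node GY: G={A} ∩ Y={A} → {A} (+0)
site 2, node LP: L={G} ∪ P={A} → {A,G} (+1)
site 2, node LMP: LP={A,G} ∩ M={A} → {A} (+0)
site 2, node LMPS: LMP={A} ∪ S={G} → {A,G} (+1)
site 2, node GLMPSY: GY={A} ∩ LMPS={A,G} → {A} (+0)
site 3, node GY: G={T} ∩ Y={T} → {T} (+0)
site 3, node LP: L={C} ∪ P={T} → {C,T} (+1)
site 3, node LMP: LP={C,T} ∪ M={G} → {C,G,T} (+1)
site 3, node LMPS: LMP={C,G,T} ∪ S={A} → {A,C,G,T} (+1)
site 3, node GLMPSY: GY={T} ∩ LMPS={A,C,G,T} → {T} (+0)
site 4, node GY: G={C} ∪ Y={T} → {C,T} (+1)
site 4, node LP: L={T} ∪ P={G} → {G,T} (+1)
site 4, node LMP: LP={G,T} ∪ M={A} → {A,G,T} (+1)
site 4, node LMPS: LMP={A,G,T} ∪ S={C} → {A,C,G,T} (+1)
site 4, node GLMPSY: GY={C,T} ∩ LMPS={A,C,G,T} → {C,T} (+0)
per-site changes: [3, 4, 2, 3, 4]; total = 16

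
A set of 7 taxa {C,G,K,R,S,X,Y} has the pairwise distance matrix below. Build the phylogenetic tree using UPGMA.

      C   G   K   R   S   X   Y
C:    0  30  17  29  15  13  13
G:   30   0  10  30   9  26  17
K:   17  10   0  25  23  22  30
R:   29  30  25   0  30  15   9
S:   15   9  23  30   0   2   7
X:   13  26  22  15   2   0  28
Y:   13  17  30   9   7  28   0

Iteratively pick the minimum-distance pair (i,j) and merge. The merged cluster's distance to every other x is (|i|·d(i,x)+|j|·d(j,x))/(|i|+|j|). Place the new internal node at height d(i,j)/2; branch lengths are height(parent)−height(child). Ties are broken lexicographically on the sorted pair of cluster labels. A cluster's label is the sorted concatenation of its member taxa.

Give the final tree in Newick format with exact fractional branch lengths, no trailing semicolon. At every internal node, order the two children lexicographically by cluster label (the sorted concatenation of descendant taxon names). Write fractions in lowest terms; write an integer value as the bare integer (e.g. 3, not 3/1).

(((C:7,(S:1,X:1):6):19/6,(R:9/2,Y:9/2):17/3):77/60,(G:5,K:5):129/20)

1. join S+X (d=2) ⇒ SX; edges |S|=1, |X|=1
  updated: d(C,SX)=14, d(G,SX)=35/2, d(K,SX)=45/2, d(R,SX)=45/2, d(SX,Y)=35/2
2. join R+Y (d=9) ⇒ RY; edges |R|=9/2, |Y|=9/2
  updated: d(C,RY)=21, d(G,RY)=47/2, d(K,RY)=55/2, d(RY,SX)=20
3. join G+K (d=10) ⇒ GK; edges |G|=5, |K|=5
  updated: d(C,GK)=47/2, d(GK,RY)=51/2, d(GK,SX)=20
4. join C+SX (d=14) ⇒ CSX; edges |C|=7, |SX|=6
  updated: d(CSX,GK)=127/6, d(CSX,RY)=61/3
5. join CSX+RY (d=61/3) ⇒ CRSXY; edges |CSX|=19/6, |RY|=17/3
  updated: d(CRSXY,GK)=229/10
6. join CRSXY+GK (d=229/10) ⇒ CGKRSXY; edges |CRSXY|=77/60, |GK|=129/20
final tree: (((C:7,(S:1,X:1):6):19/6,(R:9/2,Y:9/2):17/3):77/60,(G:5,K:5):129/20)
total length: 1517/30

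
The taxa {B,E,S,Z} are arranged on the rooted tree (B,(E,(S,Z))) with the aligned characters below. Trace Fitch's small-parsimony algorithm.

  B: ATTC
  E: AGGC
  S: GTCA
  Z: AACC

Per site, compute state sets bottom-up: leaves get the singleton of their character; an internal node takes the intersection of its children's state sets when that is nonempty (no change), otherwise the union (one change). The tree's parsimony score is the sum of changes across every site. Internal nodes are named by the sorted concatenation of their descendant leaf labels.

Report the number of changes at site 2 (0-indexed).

[col 0] SZ: children S:{G}, Z:{A} ∪→ {A,G}; cost 1
[col 0] ESZ: children E:{A}, SZ:{A,G} ∩→ {A}; cost 0
[col 0] BESZ: children B:{A}, ESZ:{A} ∩→ {A}; cost 0
[col 1] SZ: children S:{T}, Z:{A} ∪→ {A,T}; cost 1
[col 1] ESZ: children E:{G}, SZ:{A,T} ∪→ {A,G,T}; cost 1
[col 1] BESZ: children B:{T}, ESZ:{A,G,T} ∩→ {T}; cost 0
[col 2] SZ: children S:{C}, Z:{C} ∩→ {C}; cost 0
[col 2] ESZ: children E:{G}, SZ:{C} ∪→ {C,G}; cost 1
[col 2] BESZ: children B:{T}, ESZ:{C,G} ∪→ {C,G,T}; cost 1
[col 3] SZ: children S:{A}, Z:{C} ∪→ {A,C}; cost 1
[col 3] ESZ: children E:{C}, SZ:{A,C} ∩→ {C}; cost 0
[col 3] BESZ: children B:{C}, ESZ:{C} ∩→ {C}; cost 0
per-site changes: [1, 2, 2, 1]; total = 6

2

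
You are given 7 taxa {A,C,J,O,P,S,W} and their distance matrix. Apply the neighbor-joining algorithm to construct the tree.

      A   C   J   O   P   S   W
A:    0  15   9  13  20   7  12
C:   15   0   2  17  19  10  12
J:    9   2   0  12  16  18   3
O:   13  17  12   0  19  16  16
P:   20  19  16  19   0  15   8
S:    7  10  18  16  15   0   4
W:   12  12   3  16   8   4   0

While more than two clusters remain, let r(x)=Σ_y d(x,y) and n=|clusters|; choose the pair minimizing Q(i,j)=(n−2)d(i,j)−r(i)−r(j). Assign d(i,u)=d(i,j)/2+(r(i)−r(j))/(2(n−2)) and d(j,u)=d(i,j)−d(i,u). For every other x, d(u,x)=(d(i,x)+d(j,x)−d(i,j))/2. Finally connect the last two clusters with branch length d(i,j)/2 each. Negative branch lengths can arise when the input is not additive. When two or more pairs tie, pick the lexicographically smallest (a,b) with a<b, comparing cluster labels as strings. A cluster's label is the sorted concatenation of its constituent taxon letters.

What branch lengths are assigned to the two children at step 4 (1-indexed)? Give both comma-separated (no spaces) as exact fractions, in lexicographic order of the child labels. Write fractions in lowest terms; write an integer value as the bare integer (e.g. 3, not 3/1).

35/16,141/16

step 1: merge (C,J) at d=2, Q=-125; branch lengths C→5/2, J→-1/2; new cluster CJ
  updated: d(A,CJ)=11, d(CJ,O)=27/2, d(CJ,P)=33/2, d(CJ,S)=13, d(CJ,W)=13/2
step 2: merge (P,W) at d=8, Q=-93; branch lengths P→8, W→0; new cluster PW
  updated: d(A,PW)=12, d(CJ,PW)=15/2, d(O,PW)=27/2, d(PW,S)=11/2
step 3: merge (A,S) at d=7, Q=-127/2; branch lengths A→15/4, S→13/4; new cluster AS
  updated: d(AS,CJ)=17/2, d(AS,O)=11, d(AS,PW)=21/4
step 4: merge (AS,O) at d=11, Q=-163/4; branch lengths AS→35/16, O→141/16; new cluster AOS
  updated: d(AOS,CJ)=11/2, d(AOS,PW)=31/8
step 5: merge (AOS,CJ) at d=11/2, Q=-135/8; branch lengths AOS→15/16, CJ→73/16; new cluster ACJOS
  updated: d(ACJOS,PW)=47/16
step 6: merge (ACJOS,PW) at d=47/16; branch lengths ACJOS→47/32, PW→47/32; new cluster ACJOPSW
final tree: ((((A:15/4,S:13/4):35/16,O:141/16):15/16,(C:5/2,J:-1/2):73/16):47/32,(P:8,W:0):47/32)
total length: 583/16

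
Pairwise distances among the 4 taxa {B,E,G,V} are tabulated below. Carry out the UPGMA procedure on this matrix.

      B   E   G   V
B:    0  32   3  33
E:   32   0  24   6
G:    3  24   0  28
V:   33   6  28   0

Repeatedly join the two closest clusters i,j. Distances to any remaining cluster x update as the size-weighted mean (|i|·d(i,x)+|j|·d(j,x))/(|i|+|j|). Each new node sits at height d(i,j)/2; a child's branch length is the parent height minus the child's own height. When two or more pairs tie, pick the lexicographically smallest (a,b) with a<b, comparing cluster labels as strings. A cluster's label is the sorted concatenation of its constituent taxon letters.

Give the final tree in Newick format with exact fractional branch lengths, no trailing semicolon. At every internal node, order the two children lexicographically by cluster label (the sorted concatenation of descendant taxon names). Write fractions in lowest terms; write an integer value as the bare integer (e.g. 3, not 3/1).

((B:3/2,G:3/2):105/8,(E:3,V:3):93/8)

iteration 1: select B,G (d=3); attach at lengths (3/2, 3/2); label the merged cluster BG
  updated: d(BG,E)=28, d(BG,V)=61/2
iteration 2: select E,V (d=6); attach at lengths (3, 3); label the merged cluster EV
  updated: d(BG,EV)=117/4
iteration 3: select BG,EV (d=117/4); attach at lengths (105/8, 93/8); label the merged cluster BEGV
final tree: ((B:3/2,G:3/2):105/8,(E:3,V:3):93/8)
total length: 135/4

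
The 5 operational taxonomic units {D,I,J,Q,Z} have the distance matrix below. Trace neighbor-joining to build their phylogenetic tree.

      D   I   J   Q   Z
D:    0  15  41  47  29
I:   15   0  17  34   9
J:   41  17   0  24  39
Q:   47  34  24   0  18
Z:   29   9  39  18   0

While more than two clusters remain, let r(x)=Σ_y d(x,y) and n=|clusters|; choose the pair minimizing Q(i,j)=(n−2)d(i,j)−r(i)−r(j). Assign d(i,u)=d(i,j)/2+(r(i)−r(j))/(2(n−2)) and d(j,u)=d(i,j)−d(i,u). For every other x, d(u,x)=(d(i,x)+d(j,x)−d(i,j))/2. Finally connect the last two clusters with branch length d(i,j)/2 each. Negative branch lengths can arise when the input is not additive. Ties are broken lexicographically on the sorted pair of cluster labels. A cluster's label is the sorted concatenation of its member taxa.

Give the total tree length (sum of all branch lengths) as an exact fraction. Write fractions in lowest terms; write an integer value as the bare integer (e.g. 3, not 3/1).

1. join J+Q (d=24, Q=-172) ⇒ JQ; edges |J|=35/3, |Q|=37/3
  updated: d(D,JQ)=32, d(I,JQ)=27/2, d(JQ,Z)=33/2
2. join D+I (d=15, Q=-167/2) ⇒ DI; edges |D|=137/8, |I|=-17/8
  updated: d(DI,JQ)=61/4, d(DI,Z)=23/2
3. join DI+JQ (d=61/4, Q=-173/4) ⇒ DIJQ; edges |DI|=41/8, |JQ|=81/8
  updated: d(DIJQ,Z)=51/8
4. join DIJQ+Z (d=51/8) ⇒ DIJQZ; edges |DIJQ|=51/16, |Z|=51/16
final tree: (((D:137/8,I:-17/8):41/8,(J:35/3,Q:37/3):81/8):51/16,Z:51/16)
total length: 485/8

485/8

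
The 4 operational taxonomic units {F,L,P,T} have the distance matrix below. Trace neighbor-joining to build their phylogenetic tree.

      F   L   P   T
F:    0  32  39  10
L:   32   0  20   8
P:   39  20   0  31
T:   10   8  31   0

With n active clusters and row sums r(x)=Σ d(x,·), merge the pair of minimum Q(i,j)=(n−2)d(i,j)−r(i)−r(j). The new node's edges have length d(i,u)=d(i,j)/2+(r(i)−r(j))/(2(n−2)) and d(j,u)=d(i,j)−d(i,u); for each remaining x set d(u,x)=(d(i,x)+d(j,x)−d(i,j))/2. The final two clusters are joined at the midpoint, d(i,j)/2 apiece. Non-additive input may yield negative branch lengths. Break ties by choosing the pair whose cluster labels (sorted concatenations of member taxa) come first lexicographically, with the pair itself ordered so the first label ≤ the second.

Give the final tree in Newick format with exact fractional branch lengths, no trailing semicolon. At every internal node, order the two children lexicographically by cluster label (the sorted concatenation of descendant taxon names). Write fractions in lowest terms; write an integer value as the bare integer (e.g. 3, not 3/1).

step 1: merge (F,T) at d=10, Q=-110; branch lengths F→13, T→-3; new cluster FT
  updated: d(FT,L)=15, d(FT,P)=30
step 2: merge (FT,L) at d=15, Q=-65; branch lengths FT→25/2, L→5/2; new cluster FLT
  updated: d(FLT,P)=35/2
step 3: merge (FLT,P) at d=35/2; branch lengths FLT→35/4, P→35/4; new cluster FLPT
final tree: (((F:13,T:-3):25/2,L:5/2):35/4,P:35/4)
total length: 85/2

(((F:13,T:-3):25/2,L:5/2):35/4,P:35/4)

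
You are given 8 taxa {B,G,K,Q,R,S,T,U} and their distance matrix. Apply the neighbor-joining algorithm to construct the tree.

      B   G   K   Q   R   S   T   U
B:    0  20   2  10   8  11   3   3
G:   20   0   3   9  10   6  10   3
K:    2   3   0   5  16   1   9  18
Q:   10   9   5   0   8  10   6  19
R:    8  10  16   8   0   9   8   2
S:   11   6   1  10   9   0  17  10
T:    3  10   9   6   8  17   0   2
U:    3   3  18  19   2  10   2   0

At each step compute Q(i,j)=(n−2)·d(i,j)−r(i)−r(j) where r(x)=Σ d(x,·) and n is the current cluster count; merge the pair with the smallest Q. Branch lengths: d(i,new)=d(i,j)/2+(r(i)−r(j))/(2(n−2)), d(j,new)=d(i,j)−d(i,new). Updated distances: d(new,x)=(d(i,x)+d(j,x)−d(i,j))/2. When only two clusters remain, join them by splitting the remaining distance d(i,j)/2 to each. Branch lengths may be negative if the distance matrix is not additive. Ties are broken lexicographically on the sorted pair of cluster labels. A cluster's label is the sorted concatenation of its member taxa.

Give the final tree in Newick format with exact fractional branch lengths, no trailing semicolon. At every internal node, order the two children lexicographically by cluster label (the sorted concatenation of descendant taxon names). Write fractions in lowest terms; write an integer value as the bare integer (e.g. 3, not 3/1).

(((B:135/64,T:57/64):23/64,(((G:21/10,(K:-1/3,S:4/3):19/10):33/16,Q:63/16):27/8,R:17/8):155/64):41/128,U:41/128)

iteration 1: select K,S (d=1, Q=-112); attach at lengths (-1/3, 4/3); label the merged cluster KS
  updated: d(B,KS)=6, d(G,KS)=4, d(KS,Q)=7, d(KS,R)=12, d(KS,T)=25/2, d(KS,U)=27/2
iteration 2: select G,KS (d=4, Q=-91); attach at lengths (21/10, 19/10); label the merged cluster GKS
  updated: d(B,GKS)=11, d(GKS,Q)=6, d(GKS,R)=9, d(GKS,T)=37/4, d(GKS,U)=25/4
iteration 3: select GKS,Q (d=6, Q=-133/2); attach at lengths (33/16, 63/16); label the merged cluster GKQS
  updated: d(B,GKQS)=15/2, d(GKQS,R)=11/2, d(GKQS,T)=37/8, d(GKQS,U)=77/8
iteration 4: select GKQS,R (d=11/2, Q=-137/4); attach at lengths (27/8, 17/8); label the merged cluster GKQRS
  updated: d(B,GKQRS)=5, d(GKQRS,T)=57/16, d(GKQRS,U)=49/16
iteration 5: select B,T (d=3, Q=-217/16); attach at lengths (135/64, 57/64); label the merged cluster BT
  updated: d(BT,GKQRS)=89/32, d(BT,U)=1
iteration 6: select BT,GKQRS (d=89/32, Q=-219/32); attach at lengths (23/64, 155/64); label the merged cluster BGKQRST
  updated: d(BGKQRST,U)=41/64
iteration 7: select BGKQRST,U (d=41/64); attach at lengths (41/128, 41/128); label the merged cluster BGKQRSTU
final tree: (((B:135/64,T:57/64):23/64,(((G:21/10,(K:-1/3,S:4/3):19/10):33/16,Q:63/16):27/8,R:17/8):155/64):41/128,U:41/128)
total length: 1467/64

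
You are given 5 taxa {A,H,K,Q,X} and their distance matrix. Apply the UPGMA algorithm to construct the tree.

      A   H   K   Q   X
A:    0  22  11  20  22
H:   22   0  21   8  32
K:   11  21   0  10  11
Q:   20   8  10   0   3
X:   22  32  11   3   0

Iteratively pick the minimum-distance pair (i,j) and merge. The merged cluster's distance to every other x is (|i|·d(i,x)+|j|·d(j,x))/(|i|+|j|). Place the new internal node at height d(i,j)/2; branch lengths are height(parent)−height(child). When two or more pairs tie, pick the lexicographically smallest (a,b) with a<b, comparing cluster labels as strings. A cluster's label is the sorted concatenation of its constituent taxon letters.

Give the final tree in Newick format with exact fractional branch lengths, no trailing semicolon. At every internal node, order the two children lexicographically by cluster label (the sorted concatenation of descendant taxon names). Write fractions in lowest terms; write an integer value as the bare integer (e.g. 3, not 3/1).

((A:53/6,(K:21/4,(Q:3/2,X:3/2):15/4):43/12):37/24,H:83/8)

1. join Q+X (d=3) ⇒ QX; edges |Q|=3/2, |X|=3/2
  updated: d(A,QX)=21, d(H,QX)=20, d(K,QX)=21/2
2. join K+QX (d=21/2) ⇒ KQX; edges |K|=21/4, |QX|=15/4
  updated: d(A,KQX)=53/3, d(H,KQX)=61/3
3. join A+KQX (d=53/3) ⇒ AKQX; edges |A|=53/6, |KQX|=43/12
  updated: d(AKQX,H)=83/4
4. join AKQX+H (d=83/4) ⇒ AHKQX; edges |AKQX|=37/24, |H|=83/8
final tree: ((A:53/6,(K:21/4,(Q:3/2,X:3/2):15/4):43/12):37/24,H:83/8)
total length: 109/3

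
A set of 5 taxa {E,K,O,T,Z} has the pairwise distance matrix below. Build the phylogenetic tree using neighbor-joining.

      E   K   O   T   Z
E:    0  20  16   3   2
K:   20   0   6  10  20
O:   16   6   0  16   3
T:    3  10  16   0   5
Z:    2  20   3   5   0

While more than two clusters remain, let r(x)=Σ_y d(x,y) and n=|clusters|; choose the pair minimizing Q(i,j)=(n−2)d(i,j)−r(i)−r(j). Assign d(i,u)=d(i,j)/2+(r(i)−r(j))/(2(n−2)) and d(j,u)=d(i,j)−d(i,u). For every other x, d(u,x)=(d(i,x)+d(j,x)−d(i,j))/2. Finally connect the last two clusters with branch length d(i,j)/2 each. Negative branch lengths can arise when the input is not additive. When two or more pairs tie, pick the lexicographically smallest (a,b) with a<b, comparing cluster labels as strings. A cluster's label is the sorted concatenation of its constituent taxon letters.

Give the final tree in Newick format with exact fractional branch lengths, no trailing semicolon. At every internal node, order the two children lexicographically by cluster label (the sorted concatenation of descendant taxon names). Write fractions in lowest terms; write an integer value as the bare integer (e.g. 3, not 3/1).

(((E:2,T:1):9/4,(K:11/2,O:1/2):35/4):-1/8,Z:-1/8)

step 1: merge (K,O) at d=6, Q=-79; branch lengths K→11/2, O→1/2; new cluster KO
  updated: d(E,KO)=15, d(KO,T)=10, d(KO,Z)=17/2
step 2: merge (E,T) at d=3, Q=-32; branch lengths E→2, T→1; new cluster ET
  updated: d(ET,KO)=11, d(ET,Z)=2
step 3: merge (ET,KO) at d=11, Q=-43/2; branch lengths ET→9/4, KO→35/4; new cluster EKOT
  updated: d(EKOT,Z)=-1/4
step 4: merge (EKOT,Z) at d=-1/4; branch lengths EKOT→-1/8, Z→-1/8; new cluster EKOTZ
final tree: (((E:2,T:1):9/4,(K:11/2,O:1/2):35/4):-1/8,Z:-1/8)
total length: 79/4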